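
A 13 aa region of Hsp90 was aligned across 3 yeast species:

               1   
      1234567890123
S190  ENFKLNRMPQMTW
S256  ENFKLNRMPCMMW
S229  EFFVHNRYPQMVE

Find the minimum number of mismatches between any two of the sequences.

Pairwise Hamming distances:
  S190 vs S256: 2
  S190 vs S229: 6
  S256 vs S229: 7
The smallest is 2, between S190 and S256.

2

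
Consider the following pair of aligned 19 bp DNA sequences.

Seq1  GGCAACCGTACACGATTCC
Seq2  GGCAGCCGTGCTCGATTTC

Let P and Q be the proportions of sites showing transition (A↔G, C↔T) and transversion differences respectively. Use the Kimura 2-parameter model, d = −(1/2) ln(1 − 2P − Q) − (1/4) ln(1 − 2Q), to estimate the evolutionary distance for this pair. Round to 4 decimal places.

Mismatches occur at site 5 (A→G, transition), site 10 (A→G, transition), site 12 (A→T, transversion), site 18 (C→T, transition).
Of the 4 differences, 3 transitions and 1 transversion over 19 sites: P = 3/19 = 0.157895, Q = 1/19 = 0.052632.
d = −0.5·ln(0.631578) − 0.25·ln(0.894736) = −0.5·(-0.459534) − 0.25·(-0.111227) = 0.2576.

0.2576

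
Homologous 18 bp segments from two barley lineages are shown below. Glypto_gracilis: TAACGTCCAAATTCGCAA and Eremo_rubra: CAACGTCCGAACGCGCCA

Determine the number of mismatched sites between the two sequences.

Differing sites — 1:T/C; 9:A/G; 12:T/C; 13:T/G; 17:A/C.
That gives 5 mismatches out of 18 aligned sites, so the Hamming distance is 5.

5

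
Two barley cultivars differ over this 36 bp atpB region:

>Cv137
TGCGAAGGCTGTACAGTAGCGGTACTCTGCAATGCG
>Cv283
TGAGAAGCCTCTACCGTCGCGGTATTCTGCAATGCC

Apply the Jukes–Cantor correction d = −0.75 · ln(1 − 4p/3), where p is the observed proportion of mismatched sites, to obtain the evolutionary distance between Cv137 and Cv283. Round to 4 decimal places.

0.2251

The sequences differ at positions 3 (C/A), 8 (G/C), 11 (G/C), 15 (A/C), 18 (A/C), 25 (C/T), 36 (G/C).
p = 7/36 = 0.194444.
d = −0.75 · ln(1 − (4/3)·0.194444) = −0.75 · ln(0.740741) = −0.75 · (-0.300104) = 0.2251.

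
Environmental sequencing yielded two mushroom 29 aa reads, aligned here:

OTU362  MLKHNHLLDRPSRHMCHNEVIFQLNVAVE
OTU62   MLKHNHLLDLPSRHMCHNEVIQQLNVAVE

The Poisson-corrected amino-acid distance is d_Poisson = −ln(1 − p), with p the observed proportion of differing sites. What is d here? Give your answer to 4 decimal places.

0.0715

Mismatches occur at site 10 (R/L), site 22 (F/Q).
p = 2/29 = 0.068966.
d = −ln(1 − 0.068966) = −ln(0.931034) = 0.0715.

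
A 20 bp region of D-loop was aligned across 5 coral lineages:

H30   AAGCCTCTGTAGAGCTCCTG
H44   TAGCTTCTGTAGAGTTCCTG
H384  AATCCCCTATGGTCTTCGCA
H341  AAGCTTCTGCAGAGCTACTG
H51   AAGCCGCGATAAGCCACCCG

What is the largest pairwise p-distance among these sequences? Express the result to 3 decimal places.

0.650

Pairwise Hamming distances:
  H30 vs H44: 3
  H30 vs H384: 10
  H30 vs H341: 3
  H30 vs H51: 8
  H44 vs H384: 11
  H44 vs H341: 4
  H44 vs H51: 11
  H384 vs H341: 13
  H384 vs H51: 10
  H341 vs H51: 11
The largest is 13 mismatches, between H384 and H341; p = 13/20 = 0.650.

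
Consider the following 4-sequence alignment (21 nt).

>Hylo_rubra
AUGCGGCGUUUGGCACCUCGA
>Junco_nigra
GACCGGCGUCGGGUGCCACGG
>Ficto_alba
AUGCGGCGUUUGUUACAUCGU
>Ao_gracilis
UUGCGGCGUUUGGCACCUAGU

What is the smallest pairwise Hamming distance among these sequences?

3

Pairwise Hamming distances:
  Hylo_rubra vs Junco_nigra: 9
  Hylo_rubra vs Ficto_alba: 4
  Hylo_rubra vs Ao_gracilis: 3
  Junco_nigra vs Ficto_alba: 10
  Junco_nigra vs Ao_gracilis: 10
  Ficto_alba vs Ao_gracilis: 5
The smallest is 3, between Hylo_rubra and Ao_gracilis.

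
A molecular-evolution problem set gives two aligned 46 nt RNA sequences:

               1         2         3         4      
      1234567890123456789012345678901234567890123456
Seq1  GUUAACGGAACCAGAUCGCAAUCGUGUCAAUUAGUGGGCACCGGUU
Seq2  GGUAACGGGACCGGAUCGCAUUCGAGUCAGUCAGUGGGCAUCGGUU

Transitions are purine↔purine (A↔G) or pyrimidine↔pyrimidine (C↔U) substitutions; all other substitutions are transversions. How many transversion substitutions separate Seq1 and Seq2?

Mismatches occur at site 2 (U↔G, transversion), site 9 (A↔G, transition), site 13 (A↔G, transition), site 21 (A↔U, transversion), site 25 (U↔A, transversion), site 30 (A↔G, transition), site 32 (U↔C, transition), site 41 (C↔U, transition).
Of the 8 differences, 5 transitions and 3 transversions, so the answer is 3.

3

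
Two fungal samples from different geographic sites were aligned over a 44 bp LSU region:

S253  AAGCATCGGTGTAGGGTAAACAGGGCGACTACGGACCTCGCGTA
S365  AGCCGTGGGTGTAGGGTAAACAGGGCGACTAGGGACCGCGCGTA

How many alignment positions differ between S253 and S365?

Mismatches occur at site 2 (A↔G), site 3 (G↔C), site 5 (A↔G), site 7 (C↔G), site 32 (C↔G), site 38 (T↔G).
That gives 6 mismatches out of 44 aligned sites, so the Hamming distance is 6.

6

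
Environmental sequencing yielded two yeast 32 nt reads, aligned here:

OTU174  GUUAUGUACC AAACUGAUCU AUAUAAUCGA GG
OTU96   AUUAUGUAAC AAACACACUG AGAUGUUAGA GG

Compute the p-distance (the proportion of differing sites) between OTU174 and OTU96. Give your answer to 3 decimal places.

0.344

Differing sites — 1:G/A; 9:C/A; 15:U/A; 16:G/C; 18:U/C; 19:C/U; 20:U/G; 22:U/G; 25:A/G; 26:A/U; 28:C/A.
There are 11 differences over 32 sites, so p = 11/32 = 0.344.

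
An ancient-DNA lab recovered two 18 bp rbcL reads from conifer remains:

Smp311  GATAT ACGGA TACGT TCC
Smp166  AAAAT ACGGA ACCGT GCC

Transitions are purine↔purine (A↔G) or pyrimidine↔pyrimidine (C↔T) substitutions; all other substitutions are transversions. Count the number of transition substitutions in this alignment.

Differing sites — 1:G/A (Ti); 3:T/A (Tv); 11:T/A (Tv); 12:A/C (Tv); 16:T/G (Tv).
Of the 5 differences, 1 transition and 4 transversions, so the answer is 1.

1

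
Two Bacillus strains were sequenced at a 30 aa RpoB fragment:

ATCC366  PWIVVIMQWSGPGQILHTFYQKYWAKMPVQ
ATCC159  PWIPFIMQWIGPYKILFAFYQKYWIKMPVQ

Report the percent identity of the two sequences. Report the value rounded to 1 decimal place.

73.3%

Differing sites — 4:V/P; 5:V/F; 10:S/I; 13:G/Y; 14:Q/K; 17:H/F; 18:T/A; 25:A/I.
22 of the 30 sites match, so the percent identity is 22/30 × 100 = 73.3%.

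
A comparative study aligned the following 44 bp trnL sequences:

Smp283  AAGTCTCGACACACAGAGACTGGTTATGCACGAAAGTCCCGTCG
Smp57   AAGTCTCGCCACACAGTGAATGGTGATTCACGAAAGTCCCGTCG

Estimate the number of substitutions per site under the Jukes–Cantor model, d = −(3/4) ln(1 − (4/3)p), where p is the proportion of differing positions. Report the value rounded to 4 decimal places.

Mismatches occur at site 9 (A↔C), site 17 (A↔T), site 20 (C↔A), site 25 (T↔G), site 28 (G↔T).
p = 5/44 = 0.113636.
d = −0.75 · ln(1 − (4/3)·0.113636) = −0.75 · ln(0.848485) = −0.75 · (-0.164303) = 0.1232.

0.1232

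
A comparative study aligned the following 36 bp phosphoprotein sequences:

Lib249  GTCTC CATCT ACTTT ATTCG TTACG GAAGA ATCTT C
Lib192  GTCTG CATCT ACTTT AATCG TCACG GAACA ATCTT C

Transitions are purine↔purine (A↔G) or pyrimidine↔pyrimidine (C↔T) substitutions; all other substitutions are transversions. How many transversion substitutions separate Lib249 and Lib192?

3

The sequences differ at positions 5 (C/G, transversion), 17 (T/A, transversion), 22 (T/C, transition), 29 (G/C, transversion).
Of the 4 differences, 1 transition and 3 transversions, so the answer is 3.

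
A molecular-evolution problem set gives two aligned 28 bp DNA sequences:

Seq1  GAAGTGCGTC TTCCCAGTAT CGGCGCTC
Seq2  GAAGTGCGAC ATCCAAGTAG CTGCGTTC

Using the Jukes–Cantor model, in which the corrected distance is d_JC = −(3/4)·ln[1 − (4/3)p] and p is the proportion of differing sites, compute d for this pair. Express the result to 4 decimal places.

0.2524

The sequences differ at positions 9 (T/A), 11 (T/A), 15 (C/A), 20 (T/G), 22 (G/T), 26 (C/T).
p = 6/28 = 0.214286.
d = −0.75 · ln(1 − (4/3)·0.214286) = −0.75 · ln(0.714285) = −0.75 · (-0.336473) = 0.2524.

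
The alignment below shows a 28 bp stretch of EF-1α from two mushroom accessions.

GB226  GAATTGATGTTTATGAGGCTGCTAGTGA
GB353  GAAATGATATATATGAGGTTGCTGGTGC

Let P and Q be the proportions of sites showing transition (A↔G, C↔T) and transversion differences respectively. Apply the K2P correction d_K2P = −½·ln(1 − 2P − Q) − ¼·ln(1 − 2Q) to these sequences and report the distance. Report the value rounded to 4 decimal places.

Differing sites — 4:T/A (Tv); 9:G/A (Ti); 11:T/A (Tv); 19:C/T (Ti); 24:A/G (Ti); 28:A/C (Tv).
Of the 6 differences, 3 transitions and 3 transversions over 28 sites: P = 3/28 = 0.107143, Q = 3/28 = 0.107143.
d = −0.5·ln(0.678571) − 0.25·ln(0.785714) = −0.5·(-0.387766) − 0.25·(-0.241162) = 0.2542.

0.2542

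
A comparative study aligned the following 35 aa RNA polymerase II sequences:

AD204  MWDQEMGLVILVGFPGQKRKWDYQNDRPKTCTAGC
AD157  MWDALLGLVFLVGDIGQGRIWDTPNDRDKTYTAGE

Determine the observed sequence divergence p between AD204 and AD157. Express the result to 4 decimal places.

Differing sites — 4:Q/A; 5:E/L; 6:M/L; 10:I/F; 14:F/D; 15:P/I; 18:K/G; 20:K/I; 23:Y/T; 24:Q/P; 28:P/D; 31:C/Y; 35:C/E.
There are 13 differences over 35 sites, so p = 13/35 = 0.3714.

0.3714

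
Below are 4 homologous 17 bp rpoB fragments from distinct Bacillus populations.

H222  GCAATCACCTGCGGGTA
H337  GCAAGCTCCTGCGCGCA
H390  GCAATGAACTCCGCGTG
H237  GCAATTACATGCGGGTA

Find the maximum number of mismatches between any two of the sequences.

7

Pairwise Hamming distances:
  H222 vs H337: 4
  H222 vs H390: 5
  H222 vs H237: 2
  H337 vs H390: 7
  H337 vs H237: 6
  H390 vs H237: 6
The largest is 7, between H337 and H390.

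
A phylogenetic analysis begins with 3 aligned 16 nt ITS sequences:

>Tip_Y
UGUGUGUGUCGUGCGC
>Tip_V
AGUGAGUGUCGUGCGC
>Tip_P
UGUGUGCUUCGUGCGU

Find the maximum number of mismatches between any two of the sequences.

Pairwise Hamming distances:
  Tip_Y vs Tip_V: 2
  Tip_Y vs Tip_P: 3
  Tip_V vs Tip_P: 5
The largest is 5, between Tip_V and Tip_P.

5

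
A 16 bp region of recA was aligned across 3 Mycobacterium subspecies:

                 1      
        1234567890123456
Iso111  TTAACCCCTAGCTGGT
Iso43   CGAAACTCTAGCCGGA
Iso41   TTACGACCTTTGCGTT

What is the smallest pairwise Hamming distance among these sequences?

6

Pairwise Hamming distances:
  Iso111 vs Iso43: 6
  Iso111 vs Iso41: 8
  Iso43 vs Iso41: 11
The smallest is 6, between Iso111 and Iso43.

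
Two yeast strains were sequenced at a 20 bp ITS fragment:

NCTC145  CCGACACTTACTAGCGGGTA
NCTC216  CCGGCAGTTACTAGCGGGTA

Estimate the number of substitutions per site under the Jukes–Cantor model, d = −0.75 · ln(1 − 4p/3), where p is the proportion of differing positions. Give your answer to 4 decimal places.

0.1073

Mismatches occur at site 4 (A→G), site 7 (C→G).
p = 2/20 = 0.100000.
d = −0.75 · ln(1 − (4/3)·0.100000) = −0.75 · ln(0.866667) = −0.75 · (-0.143100) = 0.1073.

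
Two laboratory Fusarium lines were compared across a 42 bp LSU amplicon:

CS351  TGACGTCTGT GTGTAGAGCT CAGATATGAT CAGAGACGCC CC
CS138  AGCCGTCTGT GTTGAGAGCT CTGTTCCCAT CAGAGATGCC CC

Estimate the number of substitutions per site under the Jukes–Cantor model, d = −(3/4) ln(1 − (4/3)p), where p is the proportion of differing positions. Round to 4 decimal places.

Differing sites — 1:T/A; 3:A/C; 13:G/T; 14:T/G; 22:A/T; 24:A/T; 26:A/C; 27:T/C; 28:G/C; 37:C/T.
p = 10/42 = 0.238095.
d = −0.75 · ln(1 − (4/3)·0.238095) = −0.75 · ln(0.682540) = −0.75 · (-0.381934) = 0.2865.

0.2865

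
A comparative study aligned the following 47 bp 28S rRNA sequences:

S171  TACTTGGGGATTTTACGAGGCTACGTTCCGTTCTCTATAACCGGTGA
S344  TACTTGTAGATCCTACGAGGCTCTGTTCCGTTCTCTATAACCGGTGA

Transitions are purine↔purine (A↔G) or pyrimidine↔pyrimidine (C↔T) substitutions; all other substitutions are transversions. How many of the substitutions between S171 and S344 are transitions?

4

The sequences differ at positions 7 (G/T, transversion), 8 (G/A, transition), 12 (T/C, transition), 13 (T/C, transition), 23 (A/C, transversion), 24 (C/T, transition).
Of the 6 differences, 4 transitions and 2 transversions, so the answer is 4.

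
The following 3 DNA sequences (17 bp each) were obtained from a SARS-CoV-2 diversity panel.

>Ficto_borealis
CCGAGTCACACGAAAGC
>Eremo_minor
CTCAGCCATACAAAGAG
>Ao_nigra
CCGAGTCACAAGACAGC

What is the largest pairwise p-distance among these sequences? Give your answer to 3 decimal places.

Pairwise Hamming distances:
  Ficto_borealis vs Eremo_minor: 8
  Ficto_borealis vs Ao_nigra: 2
  Eremo_minor vs Ao_nigra: 10
The largest is 10 mismatches, between Eremo_minor and Ao_nigra; p = 10/17 = 0.588.

0.588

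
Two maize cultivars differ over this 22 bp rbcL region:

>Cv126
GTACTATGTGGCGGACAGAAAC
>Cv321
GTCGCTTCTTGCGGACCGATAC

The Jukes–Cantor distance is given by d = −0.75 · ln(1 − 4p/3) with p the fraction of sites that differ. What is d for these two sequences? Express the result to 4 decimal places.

0.4975

The sequences differ at positions 3 (A/C), 4 (C/G), 5 (T/C), 6 (A/T), 8 (G/C), 10 (G/T), 17 (A/C), 20 (A/T).
p = 8/22 = 0.363636.
d = −0.75 · ln(1 − (4/3)·0.363636) = −0.75 · ln(0.515152) = −0.75 · (-0.663293) = 0.4975.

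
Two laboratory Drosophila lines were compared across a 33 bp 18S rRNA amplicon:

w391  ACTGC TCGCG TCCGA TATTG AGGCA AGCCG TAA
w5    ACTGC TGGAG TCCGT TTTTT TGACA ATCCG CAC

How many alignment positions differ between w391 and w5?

Differing sites — 7:C/G; 9:C/A; 15:A/T; 17:A/T; 20:G/T; 21:A/T; 23:G/A; 27:G/T; 31:T/C; 33:A/C.
That gives 10 mismatches out of 33 aligned sites, so the Hamming distance is 10.

10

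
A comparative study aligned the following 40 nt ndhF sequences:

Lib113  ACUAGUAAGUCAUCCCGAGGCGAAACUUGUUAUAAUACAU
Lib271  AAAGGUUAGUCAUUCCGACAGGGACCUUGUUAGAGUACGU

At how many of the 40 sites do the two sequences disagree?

13

Differing sites — 2:C/A; 3:U/A; 4:A/G; 7:A/U; 14:C/U; 19:G/C; 20:G/A; 21:C/G; 23:A/G; 25:A/C; 33:U/G; 35:A/G; 39:A/G.
That gives 13 mismatches out of 40 aligned sites, so the Hamming distance is 13.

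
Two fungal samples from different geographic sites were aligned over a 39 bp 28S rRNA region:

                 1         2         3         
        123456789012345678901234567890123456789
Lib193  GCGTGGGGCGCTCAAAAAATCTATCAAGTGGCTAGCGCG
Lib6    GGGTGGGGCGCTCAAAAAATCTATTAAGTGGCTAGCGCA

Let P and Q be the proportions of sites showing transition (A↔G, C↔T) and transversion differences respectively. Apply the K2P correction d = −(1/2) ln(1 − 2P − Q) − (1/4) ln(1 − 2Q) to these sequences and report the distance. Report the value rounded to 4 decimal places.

Mismatches occur at site 2 (C→G, transversion), site 25 (C→T, transition), site 39 (G→A, transition).
Of the 3 differences, 2 transitions and 1 transversion over 39 sites: P = 2/39 = 0.051282, Q = 1/39 = 0.025641.
d = −0.5·ln(0.871795) − 0.25·ln(0.948718) = −0.5·(-0.137201) − 0.25·(-0.052644) = 0.0818.

0.0818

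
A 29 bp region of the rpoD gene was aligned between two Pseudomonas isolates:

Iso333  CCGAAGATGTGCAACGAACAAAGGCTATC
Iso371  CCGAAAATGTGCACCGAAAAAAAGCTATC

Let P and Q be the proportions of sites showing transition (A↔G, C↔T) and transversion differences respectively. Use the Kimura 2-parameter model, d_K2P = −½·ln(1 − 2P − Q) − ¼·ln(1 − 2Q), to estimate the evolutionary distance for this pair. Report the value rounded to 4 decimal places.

0.1530

Mismatches occur at site 6 (G/A, transition), site 14 (A/C, transversion), site 19 (C/A, transversion), site 23 (G/A, transition).
Of the 4 differences, 2 transitions and 2 transversions over 29 sites: P = 2/29 = 0.068966, Q = 2/29 = 0.068966.
d = −0.5·ln(0.793102) − 0.25·ln(0.862068) = −0.5·(-0.231803) − 0.25·(-0.148421) = 0.1530.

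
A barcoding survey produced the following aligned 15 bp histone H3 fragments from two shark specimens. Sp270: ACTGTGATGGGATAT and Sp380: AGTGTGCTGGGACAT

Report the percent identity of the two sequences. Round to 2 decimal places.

The sequences differ at positions 2 (C/G), 7 (A/C), 13 (T/C).
12 of the 15 sites match, so the percent identity is 12/15 × 100 = 80.00%.

80.00%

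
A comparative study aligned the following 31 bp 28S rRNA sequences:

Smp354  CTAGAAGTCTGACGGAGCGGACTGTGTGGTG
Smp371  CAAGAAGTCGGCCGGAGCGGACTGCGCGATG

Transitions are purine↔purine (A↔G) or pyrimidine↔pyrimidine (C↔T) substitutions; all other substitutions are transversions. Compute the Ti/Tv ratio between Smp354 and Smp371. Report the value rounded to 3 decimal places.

1.000

Mismatches occur at site 2 (T↔A, transversion), site 10 (T↔G, transversion), site 12 (A↔C, transversion), site 25 (T↔C, transition), site 27 (T↔C, transition), site 29 (G↔A, transition).
Of the 6 differences, 3 transitions and 3 transversions, so Ti/Tv = 3/3 = 1.000.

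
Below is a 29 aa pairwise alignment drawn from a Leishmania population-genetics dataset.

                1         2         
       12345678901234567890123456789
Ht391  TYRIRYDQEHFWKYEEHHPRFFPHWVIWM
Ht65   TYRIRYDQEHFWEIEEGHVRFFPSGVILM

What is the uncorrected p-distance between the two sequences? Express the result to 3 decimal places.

0.241

Differing sites — 13:K/E; 14:Y/I; 17:H/G; 19:P/V; 24:H/S; 25:W/G; 28:W/L.
There are 7 differences over 29 sites, so p = 7/29 = 0.241.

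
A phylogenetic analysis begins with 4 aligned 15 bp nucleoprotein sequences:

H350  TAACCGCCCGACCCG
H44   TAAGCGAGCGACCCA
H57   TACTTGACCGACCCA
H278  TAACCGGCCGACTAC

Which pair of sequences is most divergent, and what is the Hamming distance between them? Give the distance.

Pairwise Hamming distances:
  H350 vs H44: 4
  H350 vs H57: 5
  H350 vs H278: 4
  H44 vs H57: 4
  H44 vs H278: 6
  H57 vs H278: 7
The largest is 7, between H57 and H278.

7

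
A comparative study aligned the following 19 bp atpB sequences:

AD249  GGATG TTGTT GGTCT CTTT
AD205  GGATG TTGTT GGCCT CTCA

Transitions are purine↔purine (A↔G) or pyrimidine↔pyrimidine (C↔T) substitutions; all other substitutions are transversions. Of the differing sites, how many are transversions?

1

Mismatches occur at site 13 (T↔C, transition), site 18 (T↔C, transition), site 19 (T↔A, transversion).
Of the 3 differences, 2 transitions and 1 transversion, so the answer is 1.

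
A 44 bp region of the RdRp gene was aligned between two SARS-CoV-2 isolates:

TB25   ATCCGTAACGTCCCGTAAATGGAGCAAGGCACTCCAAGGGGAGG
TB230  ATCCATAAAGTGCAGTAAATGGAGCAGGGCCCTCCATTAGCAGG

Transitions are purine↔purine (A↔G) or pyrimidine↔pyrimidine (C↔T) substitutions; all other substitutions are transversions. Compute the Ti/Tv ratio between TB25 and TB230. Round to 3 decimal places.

0.429

Differing sites — 5:G/A (Ti); 9:C/A (Tv); 12:C/G (Tv); 14:C/A (Tv); 27:A/G (Ti); 31:A/C (Tv); 37:A/T (Tv); 38:G/T (Tv); 39:G/A (Ti); 41:G/C (Tv).
Of the 10 differences, 3 transitions and 7 transversions, so Ti/Tv = 3/7 = 0.429.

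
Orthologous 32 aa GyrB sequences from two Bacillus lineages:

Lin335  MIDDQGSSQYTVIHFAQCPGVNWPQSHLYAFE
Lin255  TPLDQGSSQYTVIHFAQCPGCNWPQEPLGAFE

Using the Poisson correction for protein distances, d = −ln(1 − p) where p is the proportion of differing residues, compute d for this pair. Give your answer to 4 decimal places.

The sequences differ at positions 1 (M/T), 2 (I/P), 3 (D/L), 21 (V/C), 26 (S/E), 27 (H/P), 29 (Y/G).
p = 7/32 = 0.218750.
d = −ln(1 − 0.218750) = −ln(0.781250) = 0.2469.

0.2469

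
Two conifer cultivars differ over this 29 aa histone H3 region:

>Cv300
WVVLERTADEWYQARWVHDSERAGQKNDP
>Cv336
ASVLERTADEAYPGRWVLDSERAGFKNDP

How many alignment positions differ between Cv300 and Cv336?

7

Differing sites — 1:W/A; 2:V/S; 11:W/A; 13:Q/P; 14:A/G; 18:H/L; 25:Q/F.
That gives 7 mismatches out of 29 aligned sites, so the Hamming distance is 7.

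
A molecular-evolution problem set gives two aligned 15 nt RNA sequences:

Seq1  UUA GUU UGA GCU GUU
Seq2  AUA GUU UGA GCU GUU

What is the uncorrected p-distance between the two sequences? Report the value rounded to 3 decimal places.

The sequences differ at position 1 (U/A).
There are 1 differences over 15 sites, so p = 1/15 = 0.067.

0.067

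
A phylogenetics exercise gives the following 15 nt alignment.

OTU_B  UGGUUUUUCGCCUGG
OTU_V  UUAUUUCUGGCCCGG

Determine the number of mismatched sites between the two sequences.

5

The sequences differ at positions 2 (G/U), 3 (G/A), 7 (U/C), 9 (C/G), 13 (U/C).
That gives 5 mismatches out of 15 aligned sites, so the Hamming distance is 5.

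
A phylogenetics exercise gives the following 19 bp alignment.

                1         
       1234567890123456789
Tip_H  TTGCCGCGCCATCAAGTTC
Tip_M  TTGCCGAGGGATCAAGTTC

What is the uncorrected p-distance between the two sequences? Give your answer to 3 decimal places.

0.158

The sequences differ at positions 7 (C/A), 9 (C/G), 10 (C/G).
There are 3 differences over 19 sites, so p = 3/19 = 0.158.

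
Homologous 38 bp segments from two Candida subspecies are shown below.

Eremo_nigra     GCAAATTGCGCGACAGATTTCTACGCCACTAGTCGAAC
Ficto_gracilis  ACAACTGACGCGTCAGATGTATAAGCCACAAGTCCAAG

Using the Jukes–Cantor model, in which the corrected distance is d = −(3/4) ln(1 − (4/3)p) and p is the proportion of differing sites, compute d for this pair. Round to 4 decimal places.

0.3658

Differing sites — 1:G/A; 5:A/C; 7:T/G; 8:G/A; 13:A/T; 19:T/G; 21:C/A; 24:C/A; 30:T/A; 35:G/C; 38:C/G.
p = 11/38 = 0.289474.
d = −0.75 · ln(1 − (4/3)·0.289474) = −0.75 · ln(0.614035) = −0.75 · (-0.487703) = 0.3658.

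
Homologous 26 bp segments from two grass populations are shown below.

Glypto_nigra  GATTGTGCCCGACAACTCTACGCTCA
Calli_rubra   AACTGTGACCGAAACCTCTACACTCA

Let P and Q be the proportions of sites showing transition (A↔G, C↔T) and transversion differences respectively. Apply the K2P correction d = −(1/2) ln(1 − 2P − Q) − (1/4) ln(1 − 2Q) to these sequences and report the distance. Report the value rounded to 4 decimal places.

Mismatches occur at site 1 (G/A, transition), site 3 (T/C, transition), site 8 (C/A, transversion), site 13 (C/A, transversion), site 15 (A/C, transversion), site 22 (G/A, transition).
Of the 6 differences, 3 transitions and 3 transversions over 26 sites: P = 3/26 = 0.115385, Q = 3/26 = 0.115385.
d = −0.5·ln(0.653845) − 0.25·ln(0.769230) = −0.5·(-0.424885) − 0.25·(-0.262365) = 0.2780.

0.2780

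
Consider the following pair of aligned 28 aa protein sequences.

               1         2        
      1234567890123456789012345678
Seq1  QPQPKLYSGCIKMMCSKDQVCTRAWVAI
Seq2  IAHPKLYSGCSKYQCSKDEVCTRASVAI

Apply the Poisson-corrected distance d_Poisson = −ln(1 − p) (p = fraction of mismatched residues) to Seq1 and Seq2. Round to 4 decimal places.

0.3365

The sequences differ at positions 1 (Q/I), 2 (P/A), 3 (Q/H), 11 (I/S), 13 (M/Y), 14 (M/Q), 19 (Q/E), 25 (W/S).
p = 8/28 = 0.285714.
d = −ln(1 − 0.285714) = −ln(0.714286) = 0.3365.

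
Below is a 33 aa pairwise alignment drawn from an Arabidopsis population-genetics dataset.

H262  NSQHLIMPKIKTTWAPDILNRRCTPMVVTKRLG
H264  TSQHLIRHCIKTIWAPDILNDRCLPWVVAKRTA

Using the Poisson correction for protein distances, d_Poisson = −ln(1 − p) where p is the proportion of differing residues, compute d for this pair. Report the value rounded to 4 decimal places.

0.4055

Mismatches occur at site 1 (N↔T), site 7 (M↔R), site 8 (P↔H), site 9 (K↔C), site 13 (T↔I), site 21 (R↔D), site 24 (T↔L), site 26 (M↔W), site 29 (T↔A), site 32 (L↔T), site 33 (G↔A).
p = 11/33 = 0.333333.
d = −ln(1 − 0.333333) = −ln(0.666667) = 0.4055.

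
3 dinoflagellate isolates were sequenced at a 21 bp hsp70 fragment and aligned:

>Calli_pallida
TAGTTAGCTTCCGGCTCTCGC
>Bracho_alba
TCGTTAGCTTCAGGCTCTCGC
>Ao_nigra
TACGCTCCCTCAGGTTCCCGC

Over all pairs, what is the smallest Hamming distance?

Pairwise Hamming distances:
  Calli_pallida vs Bracho_alba: 2
  Calli_pallida vs Ao_nigra: 9
  Bracho_alba vs Ao_nigra: 9
The smallest is 2, between Calli_pallida and Bracho_alba.

2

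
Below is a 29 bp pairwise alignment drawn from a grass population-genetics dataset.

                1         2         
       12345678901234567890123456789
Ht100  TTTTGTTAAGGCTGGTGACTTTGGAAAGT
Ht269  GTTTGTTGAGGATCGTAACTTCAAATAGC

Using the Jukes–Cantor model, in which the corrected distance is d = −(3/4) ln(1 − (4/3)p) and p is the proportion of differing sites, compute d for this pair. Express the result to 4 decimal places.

0.4618

The sequences differ at positions 1 (T/G), 8 (A/G), 12 (C/A), 14 (G/C), 17 (G/A), 22 (T/C), 23 (G/A), 24 (G/A), 26 (A/T), 29 (T/C).
p = 10/29 = 0.344828.
d = −0.75 · ln(1 − (4/3)·0.344828) = −0.75 · ln(0.540229) = −0.75 · (-0.615762) = 0.4618.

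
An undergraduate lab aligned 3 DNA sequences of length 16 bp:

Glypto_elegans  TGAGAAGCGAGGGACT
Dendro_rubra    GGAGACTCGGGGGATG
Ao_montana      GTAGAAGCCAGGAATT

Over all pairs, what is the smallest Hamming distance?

Pairwise Hamming distances:
  Glypto_elegans vs Dendro_rubra: 6
  Glypto_elegans vs Ao_montana: 5
  Dendro_rubra vs Ao_montana: 7
The smallest is 5, between Glypto_elegans and Ao_montana.

5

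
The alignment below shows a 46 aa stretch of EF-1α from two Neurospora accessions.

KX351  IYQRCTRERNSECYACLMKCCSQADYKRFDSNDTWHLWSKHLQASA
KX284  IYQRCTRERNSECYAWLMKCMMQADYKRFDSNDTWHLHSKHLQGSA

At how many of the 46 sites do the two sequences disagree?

5

The sequences differ at positions 16 (C/W), 21 (C/M), 22 (S/M), 38 (W/H), 44 (A/G).
That gives 5 mismatches out of 46 aligned sites, so the Hamming distance is 5.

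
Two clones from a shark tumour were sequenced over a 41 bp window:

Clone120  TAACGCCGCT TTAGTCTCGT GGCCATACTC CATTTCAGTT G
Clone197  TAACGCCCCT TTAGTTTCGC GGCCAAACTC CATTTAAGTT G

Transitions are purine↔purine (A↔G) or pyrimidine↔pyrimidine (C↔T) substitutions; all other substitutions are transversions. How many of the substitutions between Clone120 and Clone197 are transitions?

2

Mismatches occur at site 8 (G/C, transversion), site 16 (C/T, transition), site 20 (T/C, transition), site 26 (T/A, transversion), site 36 (C/A, transversion).
Of the 5 differences, 2 transitions and 3 transversions, so the answer is 2.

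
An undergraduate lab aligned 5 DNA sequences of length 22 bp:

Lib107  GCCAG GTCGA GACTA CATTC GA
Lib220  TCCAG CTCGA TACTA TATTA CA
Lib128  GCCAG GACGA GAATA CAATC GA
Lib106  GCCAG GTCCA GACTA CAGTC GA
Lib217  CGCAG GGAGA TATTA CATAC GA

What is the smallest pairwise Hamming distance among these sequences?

2

Pairwise Hamming distances:
  Lib107 vs Lib220: 6
  Lib107 vs Lib128: 3
  Lib107 vs Lib106: 2
  Lib107 vs Lib217: 7
  Lib220 vs Lib128: 9
  Lib220 vs Lib106: 8
  Lib220 vs Lib217: 10
  Lib128 vs Lib106: 4
  Lib128 vs Lib217: 8
  Lib106 vs Lib217: 9
The smallest is 2, between Lib107 and Lib106.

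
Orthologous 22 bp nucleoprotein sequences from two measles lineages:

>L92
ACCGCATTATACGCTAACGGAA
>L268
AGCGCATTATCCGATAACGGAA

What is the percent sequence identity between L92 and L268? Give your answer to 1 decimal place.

86.4%

The sequences differ at positions 2 (C/G), 11 (A/C), 14 (C/A).
19 of the 22 sites match, so the percent identity is 19/22 × 100 = 86.4%.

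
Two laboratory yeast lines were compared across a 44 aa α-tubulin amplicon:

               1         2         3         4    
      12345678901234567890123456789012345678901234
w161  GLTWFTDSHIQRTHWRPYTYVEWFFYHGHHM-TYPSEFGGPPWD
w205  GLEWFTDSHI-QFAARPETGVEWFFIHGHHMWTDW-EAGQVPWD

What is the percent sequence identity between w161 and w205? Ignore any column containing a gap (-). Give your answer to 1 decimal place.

Excluding the 3 gap columns leaves 41 comparable sites.
The sequences differ at positions 3 (T/E), 12 (R/Q), 13 (T/F), 14 (H/A), 15 (W/A), 18 (Y/E), 20 (Y/G), 26 (Y/I), 34 (Y/D), 35 (P/W), 38 (F/A), 40 (G/Q), 41 (P/V).
28 of the 41 comparable sites match, so the percent identity is 28/41 × 100 = 68.3%.

68.3%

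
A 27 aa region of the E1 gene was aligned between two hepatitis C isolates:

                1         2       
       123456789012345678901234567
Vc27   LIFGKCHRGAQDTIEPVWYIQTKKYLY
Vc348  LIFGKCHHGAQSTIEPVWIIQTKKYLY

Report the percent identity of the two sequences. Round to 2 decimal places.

88.89%

The sequences differ at positions 8 (R/H), 12 (D/S), 19 (Y/I).
24 of the 27 sites match, so the percent identity is 24/27 × 100 = 88.89%.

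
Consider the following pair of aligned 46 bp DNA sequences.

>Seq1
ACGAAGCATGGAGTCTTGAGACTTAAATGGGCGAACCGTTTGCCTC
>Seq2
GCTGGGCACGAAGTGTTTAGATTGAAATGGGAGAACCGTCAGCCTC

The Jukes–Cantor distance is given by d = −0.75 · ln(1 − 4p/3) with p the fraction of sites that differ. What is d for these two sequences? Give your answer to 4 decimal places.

0.3547

The sequences differ at positions 1 (A/G), 3 (G/T), 4 (A/G), 5 (A/G), 9 (T/C), 11 (G/A), 15 (C/G), 18 (G/T), 22 (C/T), 24 (T/G), 32 (C/A), 40 (T/C), 41 (T/A).
p = 13/46 = 0.282609.
d = −0.75 · ln(1 − (4/3)·0.282609) = −0.75 · ln(0.623188) = −0.75 · (-0.472907) = 0.3547.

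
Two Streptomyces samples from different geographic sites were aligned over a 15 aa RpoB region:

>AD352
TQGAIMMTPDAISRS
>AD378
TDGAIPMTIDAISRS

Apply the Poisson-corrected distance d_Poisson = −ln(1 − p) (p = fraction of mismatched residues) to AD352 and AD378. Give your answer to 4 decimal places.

0.2231

Differing sites — 2:Q/D; 6:M/P; 9:P/I.
p = 3/15 = 0.200000.
d = −ln(1 − 0.200000) = −ln(0.800000) = 0.2231.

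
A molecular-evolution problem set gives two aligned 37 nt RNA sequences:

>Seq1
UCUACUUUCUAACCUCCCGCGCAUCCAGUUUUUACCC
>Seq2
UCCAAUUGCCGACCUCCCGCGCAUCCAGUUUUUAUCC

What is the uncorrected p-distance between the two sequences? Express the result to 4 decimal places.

Mismatches occur at site 3 (U→C), site 5 (C→A), site 8 (U→G), site 10 (U→C), site 11 (A→G), site 35 (C→U).
There are 6 differences over 37 sites, so p = 6/37 = 0.1622.

0.1622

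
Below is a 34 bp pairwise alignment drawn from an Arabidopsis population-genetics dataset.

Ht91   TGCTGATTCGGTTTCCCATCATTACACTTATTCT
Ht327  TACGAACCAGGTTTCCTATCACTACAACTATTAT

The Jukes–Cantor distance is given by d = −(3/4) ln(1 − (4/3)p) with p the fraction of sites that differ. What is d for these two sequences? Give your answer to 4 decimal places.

0.4234

Mismatches occur at site 2 (G→A), site 4 (T→G), site 5 (G→A), site 7 (T→C), site 8 (T→C), site 9 (C→A), site 17 (C→T), site 22 (T→C), site 27 (C→A), site 28 (T→C), site 33 (C→A).
p = 11/34 = 0.323529.
d = −0.75 · ln(1 − (4/3)·0.323529) = −0.75 · ln(0.568628) = −0.75 · (-0.564529) = 0.4234.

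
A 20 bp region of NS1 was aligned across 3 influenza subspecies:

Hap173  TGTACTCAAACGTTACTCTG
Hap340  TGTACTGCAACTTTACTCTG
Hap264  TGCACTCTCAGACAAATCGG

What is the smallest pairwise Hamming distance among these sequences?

3

Pairwise Hamming distances:
  Hap173 vs Hap340: 3
  Hap173 vs Hap264: 9
  Hap340 vs Hap264: 10
The smallest is 3, between Hap173 and Hap340.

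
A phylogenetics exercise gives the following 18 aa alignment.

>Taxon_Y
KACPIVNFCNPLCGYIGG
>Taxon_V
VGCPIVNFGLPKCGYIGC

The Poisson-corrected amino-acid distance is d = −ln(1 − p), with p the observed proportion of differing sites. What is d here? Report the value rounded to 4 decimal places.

0.4055

Differing sites — 1:K/V; 2:A/G; 9:C/G; 10:N/L; 12:L/K; 18:G/C.
p = 6/18 = 0.333333.
d = −ln(1 − 0.333333) = −ln(0.666667) = 0.4055.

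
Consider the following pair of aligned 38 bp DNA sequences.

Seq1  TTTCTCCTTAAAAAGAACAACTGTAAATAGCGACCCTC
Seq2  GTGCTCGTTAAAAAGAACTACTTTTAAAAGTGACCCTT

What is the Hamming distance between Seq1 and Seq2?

Differing sites — 1:T/G; 3:T/G; 7:C/G; 19:A/T; 23:G/T; 25:A/T; 28:T/A; 31:C/T; 38:C/T.
That gives 9 mismatches out of 38 aligned sites, so the Hamming distance is 9.

9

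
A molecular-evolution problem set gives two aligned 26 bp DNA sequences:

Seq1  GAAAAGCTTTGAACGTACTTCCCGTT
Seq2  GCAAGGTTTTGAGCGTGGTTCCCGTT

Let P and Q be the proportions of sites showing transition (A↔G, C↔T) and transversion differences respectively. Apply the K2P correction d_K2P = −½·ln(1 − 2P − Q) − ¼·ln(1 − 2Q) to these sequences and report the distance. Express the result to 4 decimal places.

0.2845

The sequences differ at positions 2 (A/C, transversion), 5 (A/G, transition), 7 (C/T, transition), 13 (A/G, transition), 17 (A/G, transition), 18 (C/G, transversion).
Of the 6 differences, 4 transitions and 2 transversions over 26 sites: P = 4/26 = 0.153846, Q = 2/26 = 0.076923.
d = −0.5·ln(0.615385) − 0.25·ln(0.846154) = −0.5·(-0.485507) − 0.25·(-0.167054) = 0.2845.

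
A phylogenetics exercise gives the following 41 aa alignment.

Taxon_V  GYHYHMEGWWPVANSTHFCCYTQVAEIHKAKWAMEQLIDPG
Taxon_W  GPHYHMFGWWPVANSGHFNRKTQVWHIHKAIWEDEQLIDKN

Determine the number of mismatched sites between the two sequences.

13

Differing sites — 2:Y/P; 7:E/F; 16:T/G; 19:C/N; 20:C/R; 21:Y/K; 25:A/W; 26:E/H; 31:K/I; 33:A/E; 34:M/D; 40:P/K; 41:G/N.
That gives 13 mismatches out of 41 aligned sites, so the Hamming distance is 13.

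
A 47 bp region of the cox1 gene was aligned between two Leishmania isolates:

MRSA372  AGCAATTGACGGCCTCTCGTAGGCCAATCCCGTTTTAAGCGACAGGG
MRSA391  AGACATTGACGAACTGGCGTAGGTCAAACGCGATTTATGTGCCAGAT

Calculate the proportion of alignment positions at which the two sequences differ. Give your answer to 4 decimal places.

0.3191

Mismatches occur at site 3 (C/A), site 4 (A/C), site 12 (G/A), site 13 (C/A), site 16 (C/G), site 17 (T/G), site 24 (C/T), site 28 (T/A), site 30 (C/G), site 33 (T/A), site 38 (A/T), site 40 (C/T), site 42 (A/C), site 46 (G/A), site 47 (G/T).
There are 15 differences over 47 sites, so p = 15/47 = 0.3191.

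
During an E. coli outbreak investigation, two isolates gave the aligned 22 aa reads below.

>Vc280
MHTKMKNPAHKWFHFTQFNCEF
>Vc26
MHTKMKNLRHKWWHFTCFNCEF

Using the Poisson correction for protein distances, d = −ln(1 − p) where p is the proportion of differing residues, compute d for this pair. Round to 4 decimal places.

Mismatches occur at site 8 (P↔L), site 9 (A↔R), site 13 (F↔W), site 17 (Q↔C).
p = 4/22 = 0.181818.
d = −ln(1 − 0.181818) = −ln(0.818182) = 0.2007.

0.2007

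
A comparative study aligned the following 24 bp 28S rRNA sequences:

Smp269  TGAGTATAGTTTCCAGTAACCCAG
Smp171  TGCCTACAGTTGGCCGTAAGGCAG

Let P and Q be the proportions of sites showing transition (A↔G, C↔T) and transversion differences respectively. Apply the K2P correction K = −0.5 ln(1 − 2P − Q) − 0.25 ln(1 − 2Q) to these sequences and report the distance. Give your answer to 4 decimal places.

Differing sites — 3:A/C (Tv); 4:G/C (Tv); 7:T/C (Ti); 12:T/G (Tv); 13:C/G (Tv); 15:A/C (Tv); 20:C/G (Tv); 21:C/G (Tv).
Of the 8 differences, 1 transition and 7 transversions over 24 sites: P = 1/24 = 0.041667, Q = 7/24 = 0.291667.
d = −0.5·ln(0.624999) − 0.25·ln(0.416666) = −0.5·(-0.470005) − 0.25·(-0.875470) = 0.4539.

0.4539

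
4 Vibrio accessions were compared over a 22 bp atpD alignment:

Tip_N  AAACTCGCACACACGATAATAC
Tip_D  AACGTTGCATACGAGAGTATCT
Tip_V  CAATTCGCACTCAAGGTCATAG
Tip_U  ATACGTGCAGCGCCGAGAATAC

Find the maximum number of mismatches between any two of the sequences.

14

Pairwise Hamming distances:
  Tip_N vs Tip_D: 10
  Tip_N vs Tip_V: 7
  Tip_N vs Tip_U: 8
  Tip_D vs Tip_V: 12
  Tip_D vs Tip_U: 12
  Tip_V vs Tip_U: 14
The largest is 14, between Tip_V and Tip_U.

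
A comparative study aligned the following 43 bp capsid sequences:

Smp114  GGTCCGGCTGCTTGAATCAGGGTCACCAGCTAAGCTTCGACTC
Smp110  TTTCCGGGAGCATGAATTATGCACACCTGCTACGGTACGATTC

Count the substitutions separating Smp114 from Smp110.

Mismatches occur at site 1 (G/T), site 2 (G/T), site 8 (C/G), site 9 (T/A), site 12 (T/A), site 18 (C/T), site 20 (G/T), site 22 (G/C), site 23 (T/A), site 28 (A/T), site 33 (A/C), site 35 (C/G), site 37 (T/A), site 41 (C/T).
That gives 14 mismatches out of 43 aligned sites, so the Hamming distance is 14.

14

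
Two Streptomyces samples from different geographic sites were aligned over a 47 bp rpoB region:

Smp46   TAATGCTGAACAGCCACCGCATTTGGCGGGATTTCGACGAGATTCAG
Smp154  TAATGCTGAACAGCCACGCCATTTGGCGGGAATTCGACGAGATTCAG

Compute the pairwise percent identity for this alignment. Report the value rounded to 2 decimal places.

Differing sites — 18:C/G; 19:G/C; 32:T/A.
44 of the 47 sites match, so the percent identity is 44/47 × 100 = 93.62%.

93.62%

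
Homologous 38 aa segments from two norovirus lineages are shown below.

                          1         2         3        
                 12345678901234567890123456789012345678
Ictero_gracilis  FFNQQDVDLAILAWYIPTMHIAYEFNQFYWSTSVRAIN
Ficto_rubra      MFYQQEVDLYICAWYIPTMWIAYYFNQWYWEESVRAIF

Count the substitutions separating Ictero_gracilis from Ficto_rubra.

The sequences differ at positions 1 (F/M), 3 (N/Y), 6 (D/E), 10 (A/Y), 12 (L/C), 20 (H/W), 24 (E/Y), 28 (F/W), 31 (S/E), 32 (T/E), 38 (N/F).
That gives 11 mismatches out of 38 aligned sites, so the Hamming distance is 11.

11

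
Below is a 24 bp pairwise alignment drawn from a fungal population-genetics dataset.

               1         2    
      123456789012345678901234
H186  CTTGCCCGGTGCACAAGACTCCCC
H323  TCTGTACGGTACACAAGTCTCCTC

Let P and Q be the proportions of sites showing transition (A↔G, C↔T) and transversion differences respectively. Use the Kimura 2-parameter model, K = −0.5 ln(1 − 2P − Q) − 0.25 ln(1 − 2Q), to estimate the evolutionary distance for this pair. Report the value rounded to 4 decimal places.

The sequences differ at positions 1 (C/T, transition), 2 (T/C, transition), 5 (C/T, transition), 6 (C/A, transversion), 11 (G/A, transition), 18 (A/T, transversion), 23 (C/T, transition).
Of the 7 differences, 5 transitions and 2 transversions over 24 sites: P = 5/24 = 0.208333, Q = 2/24 = 0.083333.
d = −0.5·ln(0.500001) − 0.25·ln(0.833334) = −0.5·(-0.693145) − 0.25·(-0.182321) = 0.3922.

0.3922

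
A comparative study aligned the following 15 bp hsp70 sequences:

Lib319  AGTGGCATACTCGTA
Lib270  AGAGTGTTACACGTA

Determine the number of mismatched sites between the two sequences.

Differing sites — 3:T/A; 5:G/T; 6:C/G; 7:A/T; 11:T/A.
That gives 5 mismatches out of 15 aligned sites, so the Hamming distance is 5.

5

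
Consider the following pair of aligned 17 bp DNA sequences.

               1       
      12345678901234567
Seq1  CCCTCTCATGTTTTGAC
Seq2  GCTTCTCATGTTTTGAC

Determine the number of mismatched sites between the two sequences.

2

Mismatches occur at site 1 (C→G), site 3 (C→T).
That gives 2 mismatches out of 17 aligned sites, so the Hamming distance is 2.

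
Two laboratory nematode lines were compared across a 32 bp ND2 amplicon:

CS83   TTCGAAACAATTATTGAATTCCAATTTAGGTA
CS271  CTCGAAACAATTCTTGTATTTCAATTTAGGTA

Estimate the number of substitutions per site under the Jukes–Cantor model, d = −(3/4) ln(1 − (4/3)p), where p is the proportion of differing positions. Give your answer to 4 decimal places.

0.1367

Differing sites — 1:T/C; 13:A/C; 17:A/T; 21:C/T.
p = 4/32 = 0.125000.
d = −0.75 · ln(1 − (4/3)·0.125000) = −0.75 · ln(0.833333) = −0.75 · (-0.182322) = 0.1367.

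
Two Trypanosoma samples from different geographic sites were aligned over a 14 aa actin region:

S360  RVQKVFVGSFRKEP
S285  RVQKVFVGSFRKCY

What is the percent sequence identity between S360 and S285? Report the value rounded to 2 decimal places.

85.71%

Mismatches occur at site 13 (E/C), site 14 (P/Y).
12 of the 14 sites match, so the percent identity is 12/14 × 100 = 85.71%.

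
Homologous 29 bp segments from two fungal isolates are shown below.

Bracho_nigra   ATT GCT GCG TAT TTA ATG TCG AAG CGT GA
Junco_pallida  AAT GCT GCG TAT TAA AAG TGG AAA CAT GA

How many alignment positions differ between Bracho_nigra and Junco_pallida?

Mismatches occur at site 2 (T→A), site 14 (T→A), site 17 (T→A), site 20 (C→G), site 24 (G→A), site 26 (G→A).
That gives 6 mismatches out of 29 aligned sites, so the Hamming distance is 6.

6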